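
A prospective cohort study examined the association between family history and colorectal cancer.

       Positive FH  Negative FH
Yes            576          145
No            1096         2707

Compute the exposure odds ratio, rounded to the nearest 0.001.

Reading the table with exposure as columns: a = 576 (Positive FH, case), b = 1096 (Positive FH, non-case), c = 145 (Negative FH, case), d = 2707.
OR = (a·d)/(b·c) = (576 × 2707) / (1096 × 145) = 1559232 / 158920 = 9.81143
The odds of colorectal cancer are about 9.81 times as high in the positive fh group.

9.811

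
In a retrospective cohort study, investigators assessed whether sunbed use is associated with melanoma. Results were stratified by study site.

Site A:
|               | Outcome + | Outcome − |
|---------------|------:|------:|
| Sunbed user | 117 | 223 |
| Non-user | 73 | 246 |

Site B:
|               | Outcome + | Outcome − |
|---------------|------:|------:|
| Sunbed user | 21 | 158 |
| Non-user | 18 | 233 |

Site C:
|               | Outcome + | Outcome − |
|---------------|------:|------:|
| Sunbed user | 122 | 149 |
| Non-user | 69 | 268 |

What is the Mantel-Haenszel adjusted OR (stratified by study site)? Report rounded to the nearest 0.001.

OR_MH = Σ(aᵢdᵢ/nᵢ) / Σ(bᵢcᵢ/nᵢ), where nᵢ is the stratum total.
Stratum 1 (Site A): n = 659; a·d/n = 117·246/659 = 43.6753; b·c/n = 223·73/659 = 24.7026
Stratum 2 (Site B): n = 430; a·d/n = 21·233/430 = 11.3791; b·c/n = 158·18/430 = 6.6140
Stratum 3 (Site C): n = 608; a·d/n = 122·268/608 = 53.7763; b·c/n = 149·69/608 = 16.9095
OR_MH = (43.6753 + 11.3791 + 53.7763) / (24.7026 + 6.6140 + 16.9095) = 108.8307 / 48.2261 = 2.25668

2.257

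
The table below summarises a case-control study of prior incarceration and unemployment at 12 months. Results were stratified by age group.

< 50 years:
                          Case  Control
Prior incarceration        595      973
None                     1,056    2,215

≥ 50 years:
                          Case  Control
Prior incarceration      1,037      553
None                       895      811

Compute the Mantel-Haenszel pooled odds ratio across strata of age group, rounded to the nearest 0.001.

1.455

OR_MH = Σ(aᵢdᵢ/nᵢ) / Σ(bᵢcᵢ/nᵢ), where nᵢ is the stratum total.
Stratum 1 (< 50 years): n = 4839; a·d/n = 595·2215/4839 = 272.3548; b·c/n = 973·1056/4839 = 212.3348
Stratum 2 (≥ 50 years): n = 3296; a·d/n = 1037·811/3296 = 255.1599; b·c/n = 553·895/3296 = 150.1623
OR_MH = (272.3548 + 255.1599) / (212.3348 + 150.1623) = 527.5147 / 362.4971 = 1.45522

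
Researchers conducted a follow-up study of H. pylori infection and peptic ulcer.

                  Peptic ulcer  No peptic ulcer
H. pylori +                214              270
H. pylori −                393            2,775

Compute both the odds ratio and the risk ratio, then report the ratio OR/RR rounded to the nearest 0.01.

1.57

Cells: a = 214, b = 270, c = 393, d = 2775.
OR = (214·2775)/(270·393) = 593850/106110 = 5.59655
Risk in exposed = 214/484 = 0.44215; risk in unexposed = 393/3168 = 0.12405; RR = 3.56419
OR/RR = 5.59655 / 3.56419 = 1.57022
The outcome is not rare, so the OR lies further from 1 than the RR.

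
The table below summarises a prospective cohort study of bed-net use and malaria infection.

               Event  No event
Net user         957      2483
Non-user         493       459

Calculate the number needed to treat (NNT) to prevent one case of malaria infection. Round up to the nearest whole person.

Risk in treated group = 957/3440 = 0.27820; risk in control = 493/952 = 0.51786.
Absolute risk reduction = 0.51786 − 0.27820 = 0.23966
NNT = 1 / ARR = 1 / 0.23966 = 4.173 → round up → 5

5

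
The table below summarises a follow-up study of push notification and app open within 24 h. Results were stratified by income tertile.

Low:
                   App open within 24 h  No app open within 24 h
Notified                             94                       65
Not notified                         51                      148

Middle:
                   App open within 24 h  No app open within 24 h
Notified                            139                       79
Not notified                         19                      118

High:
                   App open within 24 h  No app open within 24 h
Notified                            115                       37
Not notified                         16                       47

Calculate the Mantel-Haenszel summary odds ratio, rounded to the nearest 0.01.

OR_MH = Σ(aᵢdᵢ/nᵢ) / Σ(bᵢcᵢ/nᵢ), where nᵢ is the stratum total.
Stratum 1 (Low): n = 358; a·d/n = 94·148/358 = 38.8603; b·c/n = 65·51/358 = 9.2598
Stratum 2 (Middle): n = 355; a·d/n = 139·118/355 = 46.2028; b·c/n = 79·19/355 = 4.2282
Stratum 3 (High): n = 215; a·d/n = 115·47/215 = 25.1395; b·c/n = 37·16/215 = 2.7535
OR_MH = (38.8603 + 46.2028 + 25.1395) / (9.2598 + 4.2282 + 2.7535) = 110.2027 / 16.2414 = 6.78528

6.79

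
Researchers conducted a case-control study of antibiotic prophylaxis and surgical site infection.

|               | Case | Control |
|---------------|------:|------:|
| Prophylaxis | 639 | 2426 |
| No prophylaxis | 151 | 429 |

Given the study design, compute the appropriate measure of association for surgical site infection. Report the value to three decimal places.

Cells: a = 639, b = 2426, c = 151, d = 429.
This is a case-control study: participants were sampled on outcome status, so risks in the source population cannot be estimated directly — relative risk is not valid here. The odds ratio is the appropriate measure.
OR = (a·d)/(b·c) = (639 × 429) / (2426 × 151) = 274131 / 366326 = 0.74833

0.748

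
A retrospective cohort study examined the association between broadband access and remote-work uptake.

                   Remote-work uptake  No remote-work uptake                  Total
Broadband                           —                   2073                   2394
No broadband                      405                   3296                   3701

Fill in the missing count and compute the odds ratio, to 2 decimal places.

The missing cell is in the exposed row: 2394 − 2073 = 321.
So a = 321, b = 2073, c = 405, d = 3296.
OR = (a·d)/(b·c) = (321 × 3296) / (2073 × 405) = 1058016 / 839565 = 1.26020

1.26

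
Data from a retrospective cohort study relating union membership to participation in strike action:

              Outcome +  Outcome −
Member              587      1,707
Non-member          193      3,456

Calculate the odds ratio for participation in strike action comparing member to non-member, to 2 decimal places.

Cells: a = 587, b = 1707, c = 193, d = 3456.
OR = (a·d)/(b·c) = (587 × 3456) / (1707 × 193) = 2028672 / 329451 = 6.15774
The odds of participation in strike action are about 6.16 times as high in the member group.

6.16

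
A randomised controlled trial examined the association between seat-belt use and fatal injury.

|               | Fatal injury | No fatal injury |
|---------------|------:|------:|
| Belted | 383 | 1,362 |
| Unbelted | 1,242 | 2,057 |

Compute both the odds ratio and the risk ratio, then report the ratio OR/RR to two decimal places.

0.80

Cells: a = 383, b = 1362, c = 1242, d = 2057.
OR = (383·2057)/(1362·1242) = 787831/1691604 = 0.46573
Risk in exposed = 383/1745 = 0.21948; risk in unexposed = 1242/3299 = 0.37648; RR = 0.58299
OR/RR = 0.46573 / 0.58299 = 0.79886
The outcome is not rare, so the OR lies further from 1 than the RR.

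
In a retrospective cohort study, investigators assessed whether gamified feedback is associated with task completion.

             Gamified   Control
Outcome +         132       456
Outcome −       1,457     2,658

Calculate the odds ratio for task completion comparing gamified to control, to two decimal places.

0.53

Reading the table with exposure as columns: a = 132 (Gamified, case), b = 1457 (Gamified, non-case), c = 456 (Control, case), d = 2658.
OR = (a·d)/(b·c) = (132 × 2658) / (1457 × 456) = 350856 / 664392 = 0.52809
Exposure is associated with lower odds of task completion (OR = 0.53 < 1).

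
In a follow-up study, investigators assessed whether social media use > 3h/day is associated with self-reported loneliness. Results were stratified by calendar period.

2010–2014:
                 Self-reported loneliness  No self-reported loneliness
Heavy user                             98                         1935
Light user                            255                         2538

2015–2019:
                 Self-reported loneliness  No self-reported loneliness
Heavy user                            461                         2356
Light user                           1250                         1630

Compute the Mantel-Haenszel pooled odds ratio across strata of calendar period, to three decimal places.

0.296

OR_MH = Σ(aᵢdᵢ/nᵢ) / Σ(bᵢcᵢ/nᵢ), where nᵢ is the stratum total.
Stratum 1 (2010–2014): n = 4826; a·d/n = 98·2538/4826 = 51.5383; b·c/n = 1935·255/4826 = 102.2431
Stratum 2 (2015–2019): n = 5697; a·d/n = 461·1630/5697 = 131.8992; b·c/n = 2356·1250/5697 = 516.9387
OR_MH = (51.5383 + 131.8992) / (102.2431 + 516.9387) = 183.4376 / 619.1818 = 0.29626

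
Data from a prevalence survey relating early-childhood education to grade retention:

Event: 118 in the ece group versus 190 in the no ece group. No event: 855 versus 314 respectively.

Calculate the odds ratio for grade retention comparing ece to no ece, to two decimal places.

0.23

From the description: a = 118, b = 855, c = 190, d = 314.
OR = (a·d)/(b·c) = (118 × 314) / (855 × 190) = 37052 / 162450 = 0.22808
Exposure is associated with lower odds of grade retention (OR = 0.23 < 1).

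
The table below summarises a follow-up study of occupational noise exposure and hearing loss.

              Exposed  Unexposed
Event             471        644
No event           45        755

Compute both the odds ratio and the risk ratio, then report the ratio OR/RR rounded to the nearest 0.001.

6.188

Reading the table with exposure as columns: a = 471 (Exposed, case), b = 45 (Exposed, non-case), c = 644 (Unexposed, case), d = 755.
OR = (471·755)/(45·644) = 355605/28980 = 12.27070
Risk in exposed = 471/516 = 0.91279; risk in unexposed = 644/1399 = 0.46033; RR = 1.98291
OR/RR = 12.27070 / 1.98291 = 6.18823
The outcome is not rare, so the OR lies further from 1 than the RR.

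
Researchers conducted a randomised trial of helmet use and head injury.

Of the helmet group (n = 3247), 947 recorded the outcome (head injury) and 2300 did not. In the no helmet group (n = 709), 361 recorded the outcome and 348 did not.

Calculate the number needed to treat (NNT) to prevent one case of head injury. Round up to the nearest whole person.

Risk in treated group = 947/3247 = 0.29165; risk in control = 361/709 = 0.50917.
Absolute risk reduction = 0.50917 − 0.29165 = 0.21751
NNT = 1 / ARR = 1 / 0.21751 = 4.597 → round up → 5

5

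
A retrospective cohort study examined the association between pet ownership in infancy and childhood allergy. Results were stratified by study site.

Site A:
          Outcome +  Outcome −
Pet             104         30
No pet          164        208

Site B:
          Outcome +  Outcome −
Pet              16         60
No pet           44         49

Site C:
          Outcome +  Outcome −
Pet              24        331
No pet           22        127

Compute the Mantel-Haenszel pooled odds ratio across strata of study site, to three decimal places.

OR_MH = Σ(aᵢdᵢ/nᵢ) / Σ(bᵢcᵢ/nᵢ), where nᵢ is the stratum total.
Stratum 1 (Site A): n = 506; a·d/n = 104·208/506 = 42.7510; b·c/n = 30·164/506 = 9.7233
Stratum 2 (Site B): n = 169; a·d/n = 16·49/169 = 4.6391; b·c/n = 60·44/169 = 15.6213
Stratum 3 (Site C): n = 504; a·d/n = 24·127/504 = 6.0476; b·c/n = 331·22/504 = 14.4484
OR_MH = (42.7510 + 4.6391 + 6.0476) / (9.7233 + 15.6213 + 14.4484) = 53.4377 / 39.7930 = 1.34289

1.343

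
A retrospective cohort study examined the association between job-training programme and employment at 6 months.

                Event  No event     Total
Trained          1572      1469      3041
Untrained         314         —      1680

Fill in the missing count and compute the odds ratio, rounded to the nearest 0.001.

The missing cell is in the unexposed row: 1680 − 314 = 1366.
So a = 1572, b = 1469, c = 314, d = 1366.
OR = (a·d)/(b·c) = (1572 × 1366) / (1469 × 314) = 2147352 / 461266 = 4.65534

4.655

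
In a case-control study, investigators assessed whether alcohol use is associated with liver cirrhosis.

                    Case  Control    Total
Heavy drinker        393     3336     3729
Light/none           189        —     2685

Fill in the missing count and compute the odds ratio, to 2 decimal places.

1.56

The missing cell is in the unexposed row: 2685 − 189 = 2496.
So a = 393, b = 3336, c = 189, d = 2496.
OR = (a·d)/(b·c) = (393 × 2496) / (3336 × 189) = 980928 / 630504 = 1.55578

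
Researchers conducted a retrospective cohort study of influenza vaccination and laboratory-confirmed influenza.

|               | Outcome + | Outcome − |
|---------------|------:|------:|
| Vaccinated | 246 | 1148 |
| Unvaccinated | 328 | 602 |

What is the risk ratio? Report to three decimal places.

0.500

Cells: a = 246, b = 1148, c = 328, d = 602.
Risk in exposed = 246/1394 = 0.17647; risk in unexposed = 328/930 = 0.35269.
RR = 0.17647 / 0.35269 = 0.50036
The risk is 50% lower among the exposed than among the unexposed.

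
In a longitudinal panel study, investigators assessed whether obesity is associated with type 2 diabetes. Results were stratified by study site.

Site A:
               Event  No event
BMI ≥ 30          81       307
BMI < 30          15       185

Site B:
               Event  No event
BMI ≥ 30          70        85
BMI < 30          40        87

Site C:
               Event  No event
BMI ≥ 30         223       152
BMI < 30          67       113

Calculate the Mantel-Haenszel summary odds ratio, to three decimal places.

2.419

OR_MH = Σ(aᵢdᵢ/nᵢ) / Σ(bᵢcᵢ/nᵢ), where nᵢ is the stratum total.
Stratum 1 (Site A): n = 588; a·d/n = 81·185/588 = 25.4847; b·c/n = 307·15/588 = 7.8316
Stratum 2 (Site B): n = 282; a·d/n = 70·87/282 = 21.5957; b·c/n = 85·40/282 = 12.0567
Stratum 3 (Site C): n = 555; a·d/n = 223·113/555 = 45.4036; b·c/n = 152·67/555 = 18.3495
OR_MH = (25.4847 + 21.5957 + 45.4036) / (7.8316 + 12.0567 + 18.3495) = 92.4840 / 38.2379 = 2.41865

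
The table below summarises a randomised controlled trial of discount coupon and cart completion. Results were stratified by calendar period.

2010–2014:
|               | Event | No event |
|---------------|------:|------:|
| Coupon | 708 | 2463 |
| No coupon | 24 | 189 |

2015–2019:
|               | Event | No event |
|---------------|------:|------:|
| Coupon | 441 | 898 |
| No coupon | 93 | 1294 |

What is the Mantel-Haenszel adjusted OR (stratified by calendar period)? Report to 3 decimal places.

5.174

OR_MH = Σ(aᵢdᵢ/nᵢ) / Σ(bᵢcᵢ/nᵢ), where nᵢ is the stratum total.
Stratum 1 (2010–2014): n = 3384; a·d/n = 708·189/3384 = 39.5426; b·c/n = 2463·24/3384 = 17.4681
Stratum 2 (2015–2019): n = 2726; a·d/n = 441·1294/2726 = 209.3375; b·c/n = 898·93/2726 = 30.6361
OR_MH = (39.5426 + 209.3375) / (17.4681 + 30.6361) = 248.8800 / 48.1042 = 5.17377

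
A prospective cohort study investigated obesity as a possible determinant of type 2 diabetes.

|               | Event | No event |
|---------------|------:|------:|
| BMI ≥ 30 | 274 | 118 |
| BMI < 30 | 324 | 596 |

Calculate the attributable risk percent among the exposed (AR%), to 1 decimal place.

Cells: a = 274, b = 118, c = 324, d = 596.
Risk in exposed = 274/392 = 0.69898; risk in unexposed = 324/920 = 0.35217.
RR = 0.69898/0.35217 = 1.98476
AR% = (RR − 1)/RR × 100 = (1.98476 − 1)/1.98476 × 100 = 49.6160%

49.6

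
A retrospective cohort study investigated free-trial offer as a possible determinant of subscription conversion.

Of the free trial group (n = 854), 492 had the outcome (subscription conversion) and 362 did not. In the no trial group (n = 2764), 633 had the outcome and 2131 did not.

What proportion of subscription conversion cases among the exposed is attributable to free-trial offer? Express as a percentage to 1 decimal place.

From the description: a = 492, b = 362, c = 633, d = 2131.
Risk in exposed = 492/854 = 0.57611; risk in unexposed = 633/2764 = 0.22902.
RR = 0.57611/0.22902 = 2.51560
AR% = (RR − 1)/RR × 100 = (2.51560 − 1)/2.51560 × 100 = 60.2480%

60.2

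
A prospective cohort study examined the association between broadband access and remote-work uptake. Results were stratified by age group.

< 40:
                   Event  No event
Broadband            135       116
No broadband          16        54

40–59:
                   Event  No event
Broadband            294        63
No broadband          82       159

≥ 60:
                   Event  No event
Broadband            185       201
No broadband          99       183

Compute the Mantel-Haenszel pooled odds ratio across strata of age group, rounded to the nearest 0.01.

3.43

OR_MH = Σ(aᵢdᵢ/nᵢ) / Σ(bᵢcᵢ/nᵢ), where nᵢ is the stratum total.
Stratum 1 (< 40): n = 321; a·d/n = 135·54/321 = 22.7103; b·c/n = 116·16/321 = 5.7819
Stratum 2 (40–59): n = 598; a·d/n = 294·159/598 = 78.1706; b·c/n = 63·82/598 = 8.6388
Stratum 3 (≥ 60): n = 668; a·d/n = 185·183/668 = 50.6811; b·c/n = 201·99/668 = 29.7889
OR_MH = (22.7103 + 78.1706 + 50.6811) / (5.7819 + 8.6388 + 29.7889) = 151.5620 / 44.2096 = 3.42826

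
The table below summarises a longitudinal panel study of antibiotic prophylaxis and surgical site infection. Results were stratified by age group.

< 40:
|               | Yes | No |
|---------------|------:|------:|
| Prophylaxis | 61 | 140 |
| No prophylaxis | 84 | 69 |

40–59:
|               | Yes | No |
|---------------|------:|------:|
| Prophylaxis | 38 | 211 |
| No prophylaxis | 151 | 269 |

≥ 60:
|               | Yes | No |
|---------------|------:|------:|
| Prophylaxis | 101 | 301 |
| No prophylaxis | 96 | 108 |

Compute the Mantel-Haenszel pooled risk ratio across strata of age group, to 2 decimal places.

RR_MH = Σ(aᵢ·n₀ᵢ/nᵢ) / Σ(cᵢ·n₁ᵢ/nᵢ), with n₁ᵢ = aᵢ+bᵢ (exposed), n₀ᵢ = cᵢ+dᵢ (unexposed), nᵢ = n₁ᵢ+n₀ᵢ.
Stratum 1 (< 40): n₁ = 201, n₀ = 153, n = 354; a·n₀/n = 61·153/354 = 26.3644; c·n₁/n = 84·201/354 = 47.6949
Stratum 2 (40–59): n₁ = 249, n₀ = 420, n = 669; a·n₀/n = 38·420/669 = 23.8565; c·n₁/n = 151·249/669 = 56.2018
Stratum 3 (≥ 60): n₁ = 402, n₀ = 204, n = 606; a·n₀/n = 101·204/606 = 34.0000; c·n₁/n = 96·402/606 = 63.6832
RR_MH = (26.3644 + 23.8565 + 34.0000) / (47.6949 + 56.2018 + 63.6832) = 84.2209 / 167.5799 = 0.50257

0.50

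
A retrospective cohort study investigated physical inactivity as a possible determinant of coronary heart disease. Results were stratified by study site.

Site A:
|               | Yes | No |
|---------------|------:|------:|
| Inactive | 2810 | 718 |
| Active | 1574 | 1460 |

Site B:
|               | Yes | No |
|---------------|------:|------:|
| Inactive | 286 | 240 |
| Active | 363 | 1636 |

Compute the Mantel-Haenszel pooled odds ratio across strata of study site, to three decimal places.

OR_MH = Σ(aᵢdᵢ/nᵢ) / Σ(bᵢcᵢ/nᵢ), where nᵢ is the stratum total.
Stratum 1 (Site A): n = 6562; a·d/n = 2810·1460/6562 = 625.2057; b·c/n = 718·1574/6562 = 172.2237
Stratum 2 (Site B): n = 2525; a·d/n = 286·1636/2525 = 185.3053; b·c/n = 240·363/2525 = 34.5030
OR_MH = (625.2057 + 185.3053) / (172.2237 + 34.5030) = 810.5111 / 206.7267 = 3.92069

3.921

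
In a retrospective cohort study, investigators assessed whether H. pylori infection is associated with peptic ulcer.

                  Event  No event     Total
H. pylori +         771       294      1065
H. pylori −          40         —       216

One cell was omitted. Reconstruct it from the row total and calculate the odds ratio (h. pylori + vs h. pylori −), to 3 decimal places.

The missing cell is in the unexposed row: 216 − 40 = 176.
So a = 771, b = 294, c = 40, d = 176.
OR = (a·d)/(b·c) = (771 × 176) / (294 × 40) = 135696 / 11760 = 11.53878

11.539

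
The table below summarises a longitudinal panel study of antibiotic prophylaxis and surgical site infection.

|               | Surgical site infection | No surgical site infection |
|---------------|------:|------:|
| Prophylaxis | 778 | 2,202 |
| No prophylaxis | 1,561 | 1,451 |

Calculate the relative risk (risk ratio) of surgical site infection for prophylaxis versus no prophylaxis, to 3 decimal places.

0.504

Cells: a = 778, b = 2202, c = 1561, d = 1451.
Risk in exposed = 778/2980 = 0.26107; risk in unexposed = 1561/3012 = 0.51826.
RR = 0.26107 / 0.51826 = 0.50375
The risk is 50% lower among the exposed than among the unexposed.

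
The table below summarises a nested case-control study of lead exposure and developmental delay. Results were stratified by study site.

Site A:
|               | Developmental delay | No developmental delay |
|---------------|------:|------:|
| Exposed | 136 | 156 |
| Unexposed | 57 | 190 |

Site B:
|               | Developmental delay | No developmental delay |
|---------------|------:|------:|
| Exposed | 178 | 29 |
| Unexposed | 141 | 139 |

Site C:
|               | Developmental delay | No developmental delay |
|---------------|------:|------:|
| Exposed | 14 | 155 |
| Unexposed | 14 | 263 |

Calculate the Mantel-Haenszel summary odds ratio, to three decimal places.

OR_MH = Σ(aᵢdᵢ/nᵢ) / Σ(bᵢcᵢ/nᵢ), where nᵢ is the stratum total.
Stratum 1 (Site A): n = 539; a·d/n = 136·190/539 = 47.9406; b·c/n = 156·57/539 = 16.4972
Stratum 2 (Site B): n = 487; a·d/n = 178·139/487 = 50.8049; b·c/n = 29·141/487 = 8.3963
Stratum 3 (Site C): n = 446; a·d/n = 14·263/446 = 8.2556; b·c/n = 155·14/446 = 4.8655
OR_MH = (47.9406 + 50.8049 + 8.2556) / (16.4972 + 8.3963 + 4.8655) = 107.0012 / 29.7590 = 3.59559

3.596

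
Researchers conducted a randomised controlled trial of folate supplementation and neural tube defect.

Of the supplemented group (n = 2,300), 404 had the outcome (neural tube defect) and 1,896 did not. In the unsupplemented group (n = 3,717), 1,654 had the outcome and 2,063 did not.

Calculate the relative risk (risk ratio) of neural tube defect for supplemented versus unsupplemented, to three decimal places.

From the description: a = 404, b = 1896, c = 1654, d = 2063.
Risk in exposed = 404/2300 = 0.17565; risk in unexposed = 1654/3717 = 0.44498.
RR = 0.17565 / 0.44498 = 0.39474
The risk is 61% lower among the exposed than among the unexposed.

0.395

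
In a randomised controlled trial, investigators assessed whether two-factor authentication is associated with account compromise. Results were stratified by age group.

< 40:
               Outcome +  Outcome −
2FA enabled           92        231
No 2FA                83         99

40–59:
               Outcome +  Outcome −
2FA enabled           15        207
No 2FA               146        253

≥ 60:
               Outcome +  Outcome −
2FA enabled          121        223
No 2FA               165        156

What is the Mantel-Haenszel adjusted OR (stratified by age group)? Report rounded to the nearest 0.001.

OR_MH = Σ(aᵢdᵢ/nᵢ) / Σ(bᵢcᵢ/nᵢ), where nᵢ is the stratum total.
Stratum 1 (< 40): n = 505; a·d/n = 92·99/505 = 18.0356; b·c/n = 231·83/505 = 37.9663
Stratum 2 (40–59): n = 621; a·d/n = 15·253/621 = 6.1111; b·c/n = 207·146/621 = 48.6667
Stratum 3 (≥ 60): n = 665; a·d/n = 121·156/665 = 28.3850; b·c/n = 223·165/665 = 55.3308
OR_MH = (18.0356 + 6.1111 + 28.3850) / (37.9663 + 48.6667 + 55.3308) = 52.5317 / 141.9638 = 0.37004

0.370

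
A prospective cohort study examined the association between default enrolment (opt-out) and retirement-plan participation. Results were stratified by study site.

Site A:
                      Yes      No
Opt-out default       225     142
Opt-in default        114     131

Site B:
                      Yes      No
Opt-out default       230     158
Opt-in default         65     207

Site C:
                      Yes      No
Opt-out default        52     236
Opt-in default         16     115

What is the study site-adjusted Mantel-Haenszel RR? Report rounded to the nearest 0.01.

RR_MH = Σ(aᵢ·n₀ᵢ/nᵢ) / Σ(cᵢ·n₁ᵢ/nᵢ), with n₁ᵢ = aᵢ+bᵢ (exposed), n₀ᵢ = cᵢ+dᵢ (unexposed), nᵢ = n₁ᵢ+n₀ᵢ.
Stratum 1 (Site A): n₁ = 367, n₀ = 245, n = 612; a·n₀/n = 225·245/612 = 90.0735; c·n₁/n = 114·367/612 = 68.3627
Stratum 2 (Site B): n₁ = 388, n₀ = 272, n = 660; a·n₀/n = 230·272/660 = 94.7879; c·n₁/n = 65·388/660 = 38.2121
Stratum 3 (Site C): n₁ = 288, n₀ = 131, n = 419; a·n₀/n = 52·131/419 = 16.2578; c·n₁/n = 16·288/419 = 10.9976
RR_MH = (90.0735 + 94.7879 + 16.2578) / (68.3627 + 38.2121 + 10.9976) = 201.1192 / 117.5725 = 1.71060

1.71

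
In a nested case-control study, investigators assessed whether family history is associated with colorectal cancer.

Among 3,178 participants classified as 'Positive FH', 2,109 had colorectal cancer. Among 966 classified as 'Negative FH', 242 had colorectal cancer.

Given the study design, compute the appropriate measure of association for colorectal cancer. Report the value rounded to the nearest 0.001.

From the description: a = 2109, b = 1069, c = 242, d = 724.
This is a nested case-control study: participants were sampled on outcome status, so risks in the source population cannot be estimated directly — relative risk is not valid here. The odds ratio is the appropriate measure.
OR = (a·d)/(b·c) = (2109 × 724) / (1069 × 242) = 1526916 / 258698 = 5.90231

5.902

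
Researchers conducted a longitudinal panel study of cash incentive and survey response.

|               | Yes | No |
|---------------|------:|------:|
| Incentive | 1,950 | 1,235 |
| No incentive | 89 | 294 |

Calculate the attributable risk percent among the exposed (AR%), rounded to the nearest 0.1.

Cells: a = 1950, b = 1235, c = 89, d = 294.
Risk in exposed = 1950/3185 = 0.61224; risk in unexposed = 89/383 = 0.23238.
RR = 0.61224/0.23238 = 2.63472
AR% = (RR − 1)/RR × 100 = (2.63472 − 1)/2.63472 × 100 = 62.0453%

62.0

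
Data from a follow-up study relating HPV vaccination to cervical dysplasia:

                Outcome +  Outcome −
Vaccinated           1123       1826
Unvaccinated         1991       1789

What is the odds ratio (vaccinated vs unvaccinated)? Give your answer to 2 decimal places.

0.55

Cells: a = 1123, b = 1826, c = 1991, d = 1789.
OR = (a·d)/(b·c) = (1123 × 1789) / (1826 × 1991) = 2009047 / 3635566 = 0.55261
Exposure is associated with lower odds of cervical dysplasia (OR = 0.55 < 1).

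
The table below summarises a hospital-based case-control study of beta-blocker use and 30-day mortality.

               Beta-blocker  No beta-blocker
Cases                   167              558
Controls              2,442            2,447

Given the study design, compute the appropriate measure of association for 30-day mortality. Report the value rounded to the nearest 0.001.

Reading the table with exposure as columns: a = 167 (Beta-blocker, case), b = 2442 (Beta-blocker, non-case), c = 558 (No beta-blocker, case), d = 2447.
This is a hospital-based case-control study: participants were sampled on outcome status, so risks in the source population cannot be estimated directly — relative risk is not valid here. The odds ratio is the appropriate measure.
OR = (a·d)/(b·c) = (167 × 2447) / (2442 × 558) = 408649 / 1362636 = 0.29990

0.300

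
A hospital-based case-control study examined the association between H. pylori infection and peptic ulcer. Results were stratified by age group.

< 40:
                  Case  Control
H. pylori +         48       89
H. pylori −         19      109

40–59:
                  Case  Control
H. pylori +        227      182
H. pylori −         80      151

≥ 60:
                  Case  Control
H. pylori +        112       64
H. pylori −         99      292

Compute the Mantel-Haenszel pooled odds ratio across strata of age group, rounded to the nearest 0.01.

3.25

OR_MH = Σ(aᵢdᵢ/nᵢ) / Σ(bᵢcᵢ/nᵢ), where nᵢ is the stratum total.
Stratum 1 (< 40): n = 265; a·d/n = 48·109/265 = 19.7434; b·c/n = 89·19/265 = 6.3811
Stratum 2 (40–59): n = 640; a·d/n = 227·151/640 = 53.5578; b·c/n = 182·80/640 = 22.7500
Stratum 3 (≥ 60): n = 567; a·d/n = 112·292/567 = 57.6790; b·c/n = 64·99/567 = 11.1746
OR_MH = (19.7434 + 53.5578 + 57.6790) / (6.3811 + 22.7500 + 11.1746) = 130.9802 / 40.3057 = 3.24967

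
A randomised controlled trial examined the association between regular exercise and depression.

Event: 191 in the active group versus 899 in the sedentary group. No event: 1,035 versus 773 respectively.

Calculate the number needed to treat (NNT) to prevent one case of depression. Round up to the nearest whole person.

3

Risk in treated group = 191/1226 = 0.15579; risk in control = 899/1672 = 0.53768.
Absolute risk reduction = 0.53768 − 0.15579 = 0.38189
NNT = 1 / ARR = 1 / 0.38189 = 2.619 → round up → 3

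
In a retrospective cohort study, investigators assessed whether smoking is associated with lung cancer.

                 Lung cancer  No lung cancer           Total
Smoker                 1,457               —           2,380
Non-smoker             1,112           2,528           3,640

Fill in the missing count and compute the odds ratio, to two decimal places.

3.59

The missing cell is in the exposed row: 2380 − 1457 = 923.
So a = 1457, b = 923, c = 1112, d = 2528.
OR = (a·d)/(b·c) = (1457 × 2528) / (923 × 1112) = 3683296 / 1026376 = 3.58864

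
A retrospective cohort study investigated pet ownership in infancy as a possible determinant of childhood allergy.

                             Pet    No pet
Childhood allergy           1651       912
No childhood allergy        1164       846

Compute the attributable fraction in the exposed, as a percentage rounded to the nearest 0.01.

11.55

Reading the table with exposure as columns: a = 1651 (Pet, case), b = 1164 (Pet, non-case), c = 912 (No pet, case), d = 846.
Risk in exposed = 1651/2815 = 0.58650; risk in unexposed = 912/1758 = 0.51877.
RR = 0.58650/0.51877 = 1.13056
AR% = (RR − 1)/RR × 100 = (1.13056 − 1)/1.13056 × 100 = 11.5481%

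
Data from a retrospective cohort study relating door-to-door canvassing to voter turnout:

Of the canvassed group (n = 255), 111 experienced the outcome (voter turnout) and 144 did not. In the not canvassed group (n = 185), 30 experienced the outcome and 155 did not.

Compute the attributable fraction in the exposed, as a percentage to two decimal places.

62.75

From the description: a = 111, b = 144, c = 30, d = 155.
Risk in exposed = 111/255 = 0.43529; risk in unexposed = 30/185 = 0.16216.
RR = 0.43529/0.16216 = 2.68431
AR% = (RR − 1)/RR × 100 = (2.68431 − 1)/2.68431 × 100 = 62.7465%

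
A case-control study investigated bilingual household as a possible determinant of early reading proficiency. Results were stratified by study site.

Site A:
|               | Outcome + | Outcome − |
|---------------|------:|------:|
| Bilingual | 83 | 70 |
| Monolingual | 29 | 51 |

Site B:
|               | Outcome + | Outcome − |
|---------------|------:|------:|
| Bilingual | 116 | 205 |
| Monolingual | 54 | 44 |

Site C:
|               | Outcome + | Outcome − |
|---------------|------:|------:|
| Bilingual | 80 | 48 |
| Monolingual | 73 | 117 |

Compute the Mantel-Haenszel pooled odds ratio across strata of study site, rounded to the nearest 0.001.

1.295

OR_MH = Σ(aᵢdᵢ/nᵢ) / Σ(bᵢcᵢ/nᵢ), where nᵢ is the stratum total.
Stratum 1 (Site A): n = 233; a·d/n = 83·51/233 = 18.1674; b·c/n = 70·29/233 = 8.7124
Stratum 2 (Site B): n = 419; a·d/n = 116·44/419 = 12.1814; b·c/n = 205·54/419 = 26.4200
Stratum 3 (Site C): n = 318; a·d/n = 80·117/318 = 29.4340; b·c/n = 48·73/318 = 11.0189
OR_MH = (18.1674 + 12.1814 + 29.4340) / (8.7124 + 26.4200 + 11.0189) = 59.7827 / 46.1514 = 1.29536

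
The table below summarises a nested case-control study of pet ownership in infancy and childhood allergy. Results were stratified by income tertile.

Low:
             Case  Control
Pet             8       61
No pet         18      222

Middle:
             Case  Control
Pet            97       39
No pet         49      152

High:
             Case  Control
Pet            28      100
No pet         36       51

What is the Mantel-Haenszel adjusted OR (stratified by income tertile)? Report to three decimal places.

2.162

OR_MH = Σ(aᵢdᵢ/nᵢ) / Σ(bᵢcᵢ/nᵢ), where nᵢ is the stratum total.
Stratum 1 (Low): n = 309; a·d/n = 8·222/309 = 5.7476; b·c/n = 61·18/309 = 3.5534
Stratum 2 (Middle): n = 337; a·d/n = 97·152/337 = 43.7507; b·c/n = 39·49/337 = 5.6706
Stratum 3 (High): n = 215; a·d/n = 28·51/215 = 6.6419; b·c/n = 100·36/215 = 16.7442
OR_MH = (5.7476 + 43.7507 + 6.6419) / (3.5534 + 5.6706 + 16.7442) = 56.1402 / 25.9682 = 2.16188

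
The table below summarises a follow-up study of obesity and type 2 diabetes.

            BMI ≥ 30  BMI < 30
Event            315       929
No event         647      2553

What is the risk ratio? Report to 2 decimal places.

1.23

Reading the table with exposure as columns: a = 315 (BMI ≥ 30, case), b = 647 (BMI ≥ 30, non-case), c = 929 (BMI < 30, case), d = 2553.
Risk in exposed = 315/962 = 0.32744; risk in unexposed = 929/3482 = 0.26680.
RR = 0.32744 / 0.26680 = 1.22729
The risk among the exposed is 1.23 times that among the unexposed.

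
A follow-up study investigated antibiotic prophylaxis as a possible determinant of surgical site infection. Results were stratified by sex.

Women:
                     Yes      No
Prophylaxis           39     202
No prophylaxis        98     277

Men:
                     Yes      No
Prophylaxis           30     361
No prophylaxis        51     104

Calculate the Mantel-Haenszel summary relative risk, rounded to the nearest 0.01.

0.43

RR_MH = Σ(aᵢ·n₀ᵢ/nᵢ) / Σ(cᵢ·n₁ᵢ/nᵢ), with n₁ᵢ = aᵢ+bᵢ (exposed), n₀ᵢ = cᵢ+dᵢ (unexposed), nᵢ = n₁ᵢ+n₀ᵢ.
Stratum 1 (Women): n₁ = 241, n₀ = 375, n = 616; a·n₀/n = 39·375/616 = 23.7419; c·n₁/n = 98·241/616 = 38.3409
Stratum 2 (Men): n₁ = 391, n₀ = 155, n = 546; a·n₀/n = 30·155/546 = 8.5165; c·n₁/n = 51·391/546 = 36.5220
RR_MH = (23.7419 + 8.5165) / (38.3409 + 36.5220) = 32.2584 / 74.8629 = 0.43090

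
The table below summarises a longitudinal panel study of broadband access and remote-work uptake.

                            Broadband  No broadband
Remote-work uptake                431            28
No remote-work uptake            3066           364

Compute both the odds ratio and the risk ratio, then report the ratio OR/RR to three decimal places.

Reading the table with exposure as columns: a = 431 (Broadband, case), b = 3066 (Broadband, non-case), c = 28 (No broadband, case), d = 364.
OR = (431·364)/(3066·28) = 156884/85848 = 1.82746
Risk in exposed = 431/3497 = 0.12325; risk in unexposed = 28/392 = 0.07143; RR = 1.72548
OR/RR = 1.82746 / 1.72548 = 1.05910
The outcome is not rare, so the OR lies further from 1 than the RR.

1.059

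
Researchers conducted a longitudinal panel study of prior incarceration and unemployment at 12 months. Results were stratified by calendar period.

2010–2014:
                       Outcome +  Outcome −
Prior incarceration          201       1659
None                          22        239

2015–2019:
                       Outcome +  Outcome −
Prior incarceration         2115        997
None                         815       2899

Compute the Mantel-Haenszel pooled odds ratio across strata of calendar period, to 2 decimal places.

OR_MH = Σ(aᵢdᵢ/nᵢ) / Σ(bᵢcᵢ/nᵢ), where nᵢ is the stratum total.
Stratum 1 (2010–2014): n = 2121; a·d/n = 201·239/2121 = 22.6492; b·c/n = 1659·22/2121 = 17.2079
Stratum 2 (2015–2019): n = 6826; a·d/n = 2115·2899/6826 = 898.2398; b·c/n = 997·815/6826 = 119.0382
OR_MH = (22.6492 + 898.2398) / (17.2079 + 119.0382) = 920.8890 / 136.2462 = 6.75901

6.76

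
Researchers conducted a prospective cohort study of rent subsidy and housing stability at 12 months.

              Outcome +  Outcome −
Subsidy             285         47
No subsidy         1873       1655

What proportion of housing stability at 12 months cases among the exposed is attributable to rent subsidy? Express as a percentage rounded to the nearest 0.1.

38.2

Cells: a = 285, b = 47, c = 1873, d = 1655.
Risk in exposed = 285/332 = 0.85843; risk in unexposed = 1873/3528 = 0.53090.
RR = 0.85843/0.53090 = 1.61695
AR% = (RR − 1)/RR × 100 = (1.61695 − 1)/1.61695 × 100 = 38.1553%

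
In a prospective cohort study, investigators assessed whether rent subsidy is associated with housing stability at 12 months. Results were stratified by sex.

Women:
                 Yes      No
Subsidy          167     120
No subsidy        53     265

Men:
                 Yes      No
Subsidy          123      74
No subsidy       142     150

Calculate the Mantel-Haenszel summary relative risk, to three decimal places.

RR_MH = Σ(aᵢ·n₀ᵢ/nᵢ) / Σ(cᵢ·n₁ᵢ/nᵢ), with n₁ᵢ = aᵢ+bᵢ (exposed), n₀ᵢ = cᵢ+dᵢ (unexposed), nᵢ = n₁ᵢ+n₀ᵢ.
Stratum 1 (Women): n₁ = 287, n₀ = 318, n = 605; a·n₀/n = 167·318/605 = 87.7785; c·n₁/n = 53·287/605 = 25.1421
Stratum 2 (Men): n₁ = 197, n₀ = 292, n = 489; a·n₀/n = 123·292/489 = 73.4479; c·n₁/n = 142·197/489 = 57.2065
RR_MH = (87.7785 + 73.4479) / (25.1421 + 57.2065) = 161.2264 / 82.3487 = 1.95785

1.958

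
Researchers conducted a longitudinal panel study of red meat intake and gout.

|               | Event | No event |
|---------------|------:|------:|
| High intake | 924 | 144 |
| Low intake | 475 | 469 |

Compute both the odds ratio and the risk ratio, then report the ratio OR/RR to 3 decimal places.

3.685

Cells: a = 924, b = 144, c = 475, d = 469.
OR = (924·469)/(144·475) = 433356/68400 = 6.33561
Risk in exposed = 924/1068 = 0.86517; risk in unexposed = 475/944 = 0.50318; RR = 1.71941
OR/RR = 6.33561 / 1.71941 = 3.68476
The outcome is not rare, so the OR lies further from 1 than the RR.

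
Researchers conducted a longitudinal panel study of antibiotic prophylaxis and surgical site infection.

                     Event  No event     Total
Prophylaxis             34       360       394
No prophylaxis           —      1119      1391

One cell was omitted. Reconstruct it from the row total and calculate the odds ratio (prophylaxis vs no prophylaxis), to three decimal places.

The missing cell is in the unexposed row: 1391 − 1119 = 272.
So a = 34, b = 360, c = 272, d = 1119.
OR = (a·d)/(b·c) = (34 × 1119) / (360 × 272) = 38046 / 97920 = 0.38854

0.389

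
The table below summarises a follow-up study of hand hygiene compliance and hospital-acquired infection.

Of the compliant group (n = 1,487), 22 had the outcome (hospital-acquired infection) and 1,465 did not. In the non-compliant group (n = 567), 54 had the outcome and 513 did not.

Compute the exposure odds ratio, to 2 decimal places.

From the description: a = 22, b = 1465, c = 54, d = 513.
OR = (a·d)/(b·c) = (22 × 513) / (1465 × 54) = 11286 / 79110 = 0.14266
Exposure is associated with lower odds of hospital-acquired infection (OR = 0.14 < 1).

0.14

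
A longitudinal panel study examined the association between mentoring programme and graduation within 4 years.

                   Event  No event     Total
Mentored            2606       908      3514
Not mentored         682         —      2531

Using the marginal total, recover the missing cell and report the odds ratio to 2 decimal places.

The missing cell is in the unexposed row: 2531 − 682 = 1849.
So a = 2606, b = 908, c = 682, d = 1849.
OR = (a·d)/(b·c) = (2606 × 1849) / (908 × 682) = 4818494 / 619256 = 7.78110

7.78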